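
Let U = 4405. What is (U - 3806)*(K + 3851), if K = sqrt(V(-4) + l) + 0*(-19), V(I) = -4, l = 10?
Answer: 2306749 + 599*sqrt(6) ≈ 2.3082e+6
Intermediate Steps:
K = sqrt(6) (K = sqrt(-4 + 10) + 0*(-19) = sqrt(6) + 0 = sqrt(6) ≈ 2.4495)
(U - 3806)*(K + 3851) = (4405 - 3806)*(sqrt(6) + 3851) = 599*(3851 + sqrt(6)) = 2306749 + 599*sqrt(6)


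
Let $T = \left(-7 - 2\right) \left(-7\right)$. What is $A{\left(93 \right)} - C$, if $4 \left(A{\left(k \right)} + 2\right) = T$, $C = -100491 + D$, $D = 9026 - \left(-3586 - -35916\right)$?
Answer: $\frac{495235}{4} \approx 1.2381 \cdot 10^{5}$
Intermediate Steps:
$D = -23304$ ($D = 9026 - \left(-3586 + 35916\right) = 9026 - 32330 = -23304$)
$T = 63$ ($T = \left(-9\right) \left(-7\right) = 63$)
$C = -123795$ ($C = -100491 - 23304 = -123795$)
$A{\left(k \right)} = \frac{55}{4}$ ($A{\left(k \right)} = -2 + \frac{1}{4} \cdot 63 = -2 + \frac{63}{4} = \frac{55}{4}$)
$A{\left(93 \right)} - C = \frac{55}{4} - -123795 = \frac{55}{4} + 123795 = \frac{495235}{4}$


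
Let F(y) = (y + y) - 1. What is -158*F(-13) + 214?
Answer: 4480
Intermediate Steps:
F(y) = -1 + 2*y (F(y) = 2*y - 1 = -1 + 2*y)
-158*F(-13) + 214 = -158*(-1 + 2*(-13)) + 214 = -158*(-1 - 26) + 214 = -158*(-27) + 214 = 4266 + 214 = 4480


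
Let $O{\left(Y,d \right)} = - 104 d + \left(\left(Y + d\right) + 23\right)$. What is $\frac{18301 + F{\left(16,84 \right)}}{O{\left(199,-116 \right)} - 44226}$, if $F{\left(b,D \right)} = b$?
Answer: $- \frac{18317}{32056} \approx -0.57141$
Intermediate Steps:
$O{\left(Y,d \right)} = 23 + Y - 103 d$ ($O{\left(Y,d \right)} = - 104 d + \left(23 + Y + d\right) = 23 + Y - 103 d$)
$\frac{18301 + F{\left(16,84 \right)}}{O{\left(199,-116 \right)} - 44226} = \frac{18301 + 16}{\left(23 + 199 - -11948\right) - 44226} = \frac{18317}{\left(23 + 199 + 11948\right) - 44226} = \frac{18317}{12170 - 44226} = \frac{18317}{-32056} = 18317 \left(- \frac{1}{32056}\right) = - \frac{18317}{32056}$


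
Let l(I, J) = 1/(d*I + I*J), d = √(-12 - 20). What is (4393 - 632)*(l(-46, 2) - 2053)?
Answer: 3761*(-377752*√2 + 188877*I)/(92*(-I + 2*√2)) ≈ -7.7213e+6 + 12.848*I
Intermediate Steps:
d = 4*I*√2 (d = √(-32) = 4*I*√2 ≈ 5.6569*I)
l(I, J) = 1/(I*J + 4*I*I*√2) (l(I, J) = 1/((4*I*√2)*I + I*J) = 1/(4*I*I*√2 + I*J) = 1/(I*J + 4*I*I*√2))
(4393 - 632)*(l(-46, 2) - 2053) = (4393 - 632)*(1/((-46)*(2 + 4*I*√2)) - 2053) = 3761*(-1/(46*(2 + 4*I*√2)) - 2053) = 3761*(-2053 - 1/(46*(2 + 4*I*√2))) = -7721333 - 3761/(46*(2 + 4*I*√2))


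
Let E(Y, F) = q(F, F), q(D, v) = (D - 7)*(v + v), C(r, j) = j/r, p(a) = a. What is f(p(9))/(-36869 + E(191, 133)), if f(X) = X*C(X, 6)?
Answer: -6/3353 ≈ -0.0017894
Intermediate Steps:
q(D, v) = 2*v*(-7 + D) (q(D, v) = (-7 + D)*(2*v) = 2*v*(-7 + D))
f(X) = 6 (f(X) = X*(6/X) = 6)
E(Y, F) = 2*F*(-7 + F)
f(p(9))/(-36869 + E(191, 133)) = 6/(-36869 + 2*133*(-7 + 133)) = 6/(-36869 + 2*133*126) = 6/(-36869 + 33516) = 6/(-3353) = 6*(-1/3353) = -6/3353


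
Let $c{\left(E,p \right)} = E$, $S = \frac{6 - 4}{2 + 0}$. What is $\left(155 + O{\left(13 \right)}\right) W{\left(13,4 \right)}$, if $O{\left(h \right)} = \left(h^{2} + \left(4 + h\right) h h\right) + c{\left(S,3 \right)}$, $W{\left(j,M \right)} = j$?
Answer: $41574$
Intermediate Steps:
$S = 1$ ($S = \frac{2}{2} = 2 \cdot \frac{1}{2} = 1$)
$O{\left(h \right)} = 1 + h^{2} + h^{2} \left(4 + h\right)$ ($O{\left(h \right)} = \left(h^{2} + \left(4 + h\right) h h\right) + 1 = \left(h^{2} + h \left(4 + h\right) h\right) + 1 = \left(h^{2} + h^{2} \left(4 + h\right)\right) + 1 = 1 + h^{2} + h^{2} \left(4 + h\right)$)
$\left(155 + O{\left(13 \right)}\right) W{\left(13,4 \right)} = \left(155 + \left(1 + 13^{3} + 5 \cdot 13^{2}\right)\right) 13 = \left(155 + \left(1 + 2197 + 5 \cdot 169\right)\right) 13 = \left(155 + \left(1 + 2197 + 845\right)\right) 13 = \left(155 + 3043\right) 13 = 3198 \cdot 13 = 41574$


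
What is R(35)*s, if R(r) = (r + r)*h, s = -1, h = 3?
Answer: -210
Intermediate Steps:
R(r) = 6*r (R(r) = (r + r)*3 = (2*r)*3 = 6*r)
R(35)*s = (6*35)*(-1) = 210*(-1) = -210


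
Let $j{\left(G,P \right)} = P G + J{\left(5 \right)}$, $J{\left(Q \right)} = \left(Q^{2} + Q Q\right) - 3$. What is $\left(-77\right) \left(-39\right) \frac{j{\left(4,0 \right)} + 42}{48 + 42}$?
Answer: $\frac{89089}{30} \approx 2969.6$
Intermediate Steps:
$J{\left(Q \right)} = -3 + 2 Q^{2}$ ($J{\left(Q \right)} = \left(Q^{2} + Q^{2}\right) - 3 = 2 Q^{2} - 3 = -3 + 2 Q^{2}$)
$j{\left(G,P \right)} = 47 + G P$ ($j{\left(G,P \right)} = P G - \left(3 - 2 \cdot 5^{2}\right) = G P + \left(-3 + 2 \cdot 25\right) = G P + \left(-3 + 50\right) = G P + 47 = 47 + G P$)
$\left(-77\right) \left(-39\right) \frac{j{\left(4,0 \right)} + 42}{48 + 42} = \left(-77\right) \left(-39\right) \frac{\left(47 + 4 \cdot 0\right) + 42}{48 + 42} = 3003 \frac{\left(47 + 0\right) + 42}{90} = 3003 \left(47 + 42\right) \frac{1}{90} = 3003 \cdot 89 \cdot \frac{1}{90} = 3003 \cdot \frac{89}{90} = \frac{89089}{30}$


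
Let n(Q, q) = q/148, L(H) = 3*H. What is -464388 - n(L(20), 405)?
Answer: -68729829/148 ≈ -4.6439e+5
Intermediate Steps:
n(Q, q) = q/148 (n(Q, q) = q*(1/148) = q/148)
-464388 - n(L(20), 405) = -464388 - 405/148 = -68729829/148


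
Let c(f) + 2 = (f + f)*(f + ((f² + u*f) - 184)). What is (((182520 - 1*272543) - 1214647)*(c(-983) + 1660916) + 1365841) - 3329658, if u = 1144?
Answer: -411101902536797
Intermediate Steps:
c(f) = -2 + 2*f*(-184 + f² + 1145*f) (c(f) = -2 + (f + f)*(f + ((f² + 1144*f) - 184)) = -2 + (2*f)*(f + (-184 + f² + 1144*f)) = -2 + (2*f)*(-184 + f² + 1145*f) = -2 + 2*f*(-184 + f² + 1145*f))
(((182520 - 1*272543) - 1214647)*(c(-983) + 1660916) + 1365841) - 3329658 = (((182520 - 1*272543) - 1214647)*((-2 - 368*(-983) + 2*(-983)³ + 2290*(-983)²) + 1660916) + 1365841) - 3329658 = (((182520 - 272543) - 1214647)*((-2 + 361744 + 2*(-949862087) + 2290*966289) + 1660916) + 1365841) - 3329658 = ((-90023 - 1214647)*((-2 + 361744 - 1899724174 + 2212801810) + 1660916) + 1365841) - 3329658 = (-1304670*(313439378 + 1660916) + 1365841) - 3329658 = (-1304670*315100294 + 1365841) - 3329658 = (-411101900572980 + 1365841) - 3329658 = -411101899207139 - 3329658 = -411101902536797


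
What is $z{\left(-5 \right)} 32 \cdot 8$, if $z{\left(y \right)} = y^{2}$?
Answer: $6400$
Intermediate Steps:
$z{\left(-5 \right)} 32 \cdot 8 = \left(-5\right)^{2} \cdot 32 \cdot 8 = 25 \cdot 32 \cdot 8 = 800 \cdot 8 = 6400$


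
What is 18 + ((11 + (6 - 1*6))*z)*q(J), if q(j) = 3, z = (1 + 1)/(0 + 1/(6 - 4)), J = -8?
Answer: 150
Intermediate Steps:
z = 4 (z = 2/(0 + 1/2) = 2/(0 + ½) = 2/(½) = 2*2 = 4)
18 + ((11 + (6 - 1*6))*z)*q(J) = 18 + ((11 + (6 - 1*6))*4)*3 = 18 + ((11 + (6 - 6))*4)*3 = 18 + ((11 + 0)*4)*3 = 18 + (11*4)*3 = 18 + 44*3 = 18 + 132 = 150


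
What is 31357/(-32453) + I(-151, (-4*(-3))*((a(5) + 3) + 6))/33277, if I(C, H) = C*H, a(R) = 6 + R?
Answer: -2219563609/1079938481 ≈ -2.0553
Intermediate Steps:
31357/(-32453) + I(-151, (-4*(-3))*((a(5) + 3) + 6))/33277 = 31357/(-32453) - 151*(-4*(-3))*(((6 + 5) + 3) + 6)/33277 = 31357*(-1/32453) - 1812*((11 + 3) + 6)*(1/33277) = -31357/32453 - 1812*(14 + 6)*(1/33277) = -31357/32453 - 1812*20*(1/33277) = -31357/32453 - 151*240*(1/33277) = -31357/32453 - 36240*1/33277 = -31357/32453 - 36240/33277 = -2219563609/1079938481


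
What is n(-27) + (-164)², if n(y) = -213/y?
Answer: 242135/9 ≈ 26904.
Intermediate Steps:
n(-27) + (-164)² = -213/(-27) + (-164)² = -213*(-1/27) + 26896 = 71/9 + 26896 = 242135/9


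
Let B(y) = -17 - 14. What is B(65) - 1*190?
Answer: -221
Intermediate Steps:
B(y) = -31
B(65) - 1*190 = -31 - 1*190 = -31 - 190 = -221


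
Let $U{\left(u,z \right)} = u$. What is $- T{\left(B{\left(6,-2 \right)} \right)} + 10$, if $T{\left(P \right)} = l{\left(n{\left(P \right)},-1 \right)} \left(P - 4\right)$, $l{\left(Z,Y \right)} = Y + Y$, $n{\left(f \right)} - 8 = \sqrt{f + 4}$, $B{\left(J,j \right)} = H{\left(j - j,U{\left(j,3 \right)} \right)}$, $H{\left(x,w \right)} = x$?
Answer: $2$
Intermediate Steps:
$B{\left(J,j \right)} = 0$ ($B{\left(J,j \right)} = j - j = 0$)
$n{\left(f \right)} = 8 + \sqrt{4 + f}$ ($n{\left(f \right)} = 8 + \sqrt{f + 4} = 8 + \sqrt{4 + f}$)
$l{\left(Z,Y \right)} = 2 Y$
$T{\left(P \right)} = 8 - 2 P$ ($T{\left(P \right)} = 2 \left(-1\right) \left(P - 4\right) = - 2 \left(-4 + P\right) = 8 - 2 P$)
$- T{\left(B{\left(6,-2 \right)} \right)} + 10 = - (8 - 0) + 10 = - (8 + 0) + 10 = \left(-1\right) 8 + 10 = -8 + 10 = 2$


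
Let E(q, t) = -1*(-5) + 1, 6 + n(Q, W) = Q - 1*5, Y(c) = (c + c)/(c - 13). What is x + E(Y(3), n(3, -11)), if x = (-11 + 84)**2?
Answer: 5335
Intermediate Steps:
Y(c) = 2*c/(-13 + c) (Y(c) = (2*c)/(-13 + c) = 2*c/(-13 + c))
n(Q, W) = -11 + Q (n(Q, W) = -6 + (Q - 1*5) = -6 + (Q - 5) = -6 + (-5 + Q) = -11 + Q)
E(q, t) = 6 (E(q, t) = 5 + 1 = 6)
x = 5329 (x = 73**2 = 5329)
x + E(Y(3), n(3, -11)) = 5329 + 6 = 5335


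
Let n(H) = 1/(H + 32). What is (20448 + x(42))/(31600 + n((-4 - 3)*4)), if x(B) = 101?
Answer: 82196/126401 ≈ 0.65028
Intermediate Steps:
n(H) = 1/(32 + H)
(20448 + x(42))/(31600 + n((-4 - 3)*4)) = (20448 + 101)/(31600 + 1/(32 + (-4 - 3)*4)) = 20549/(31600 + 1/(32 - 7*4)) = 20549/(31600 + 1/(32 - 28)) = 20549/(31600 + 1/4) = 20549/(126401/4) = 20549*(4/126401) = 82196/126401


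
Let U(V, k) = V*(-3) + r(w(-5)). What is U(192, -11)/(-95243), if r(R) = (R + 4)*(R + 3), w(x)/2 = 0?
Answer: 564/95243 ≈ 0.0059217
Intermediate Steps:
w(x) = 0 (w(x) = 2*0 = 0)
r(R) = (3 + R)*(4 + R) (r(R) = (4 + R)*(3 + R) = (3 + R)*(4 + R))
U(V, k) = 12 - 3*V (U(V, k) = V*(-3) + (12 + 0² + 7*0) = -3*V + (12 + 0 + 0) = -3*V + 12 = 12 - 3*V)
U(192, -11)/(-95243) = (12 - 3*192)/(-95243) = (12 - 576)*(-1/95243) = -564*(-1/95243) = 564/95243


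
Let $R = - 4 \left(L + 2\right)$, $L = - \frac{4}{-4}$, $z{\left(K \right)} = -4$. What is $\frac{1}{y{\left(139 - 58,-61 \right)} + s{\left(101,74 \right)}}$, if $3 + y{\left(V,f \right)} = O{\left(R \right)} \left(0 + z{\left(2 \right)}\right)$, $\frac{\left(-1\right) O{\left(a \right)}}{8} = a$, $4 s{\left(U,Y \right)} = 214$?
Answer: $- \frac{2}{667} \approx -0.0029985$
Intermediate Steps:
$s{\left(U,Y \right)} = \frac{107}{2}$ ($s{\left(U,Y \right)} = \frac{1}{4} \cdot 214 = \frac{107}{2}$)
$L = 1$ ($L = \left(-4\right) \left(- \frac{1}{4}\right) = 1$)
$R = -12$ ($R = - 4 \left(1 + 2\right) = \left(-4\right) 3 = -12$)
$O{\left(a \right)} = - 8 a$
$y{\left(V,f \right)} = -387$ ($y{\left(V,f \right)} = -3 + \left(-8\right) \left(-12\right) \left(0 - 4\right) = -3 + 96 \left(-4\right) = -3 - 384 = -387$)
$\frac{1}{y{\left(139 - 58,-61 \right)} + s{\left(101,74 \right)}} = \frac{1}{-387 + \frac{107}{2}} = \frac{1}{- \frac{667}{2}} = - \frac{2}{667}$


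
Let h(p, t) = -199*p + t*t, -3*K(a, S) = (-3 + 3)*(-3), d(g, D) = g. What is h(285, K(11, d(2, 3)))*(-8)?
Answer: 453720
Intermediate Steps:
K(a, S) = 0 (K(a, S) = -(-3 + 3)*(-3)/3 = -0*(-3) = -1/3*0 = 0)
h(p, t) = t**2 - 199*p (h(p, t) = -199*p + t**2 = t**2 - 199*p)
h(285, K(11, d(2, 3)))*(-8) = (0**2 - 199*285)*(-8) = (0 - 56715)*(-8) = -56715*(-8) = 453720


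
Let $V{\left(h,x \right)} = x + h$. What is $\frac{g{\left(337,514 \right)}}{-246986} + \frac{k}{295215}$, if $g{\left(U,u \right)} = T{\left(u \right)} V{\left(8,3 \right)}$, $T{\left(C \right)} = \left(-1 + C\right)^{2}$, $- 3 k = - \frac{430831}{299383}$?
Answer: $- \frac{767563237972057699}{65487611028846510} \approx -11.721$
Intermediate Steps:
$V{\left(h,x \right)} = h + x$
$k = \frac{430831}{898149}$ ($k = - \frac{\left(-430831\right) \frac{1}{299383}}{3} = \left(- \frac{1}{3}\right) \left(- \frac{430831}{299383}\right) = \frac{430831}{898149} \approx 0.47969$)
$g{\left(U,u \right)} = 11 \left(-1 + u\right)^{2}$ ($g{\left(U,u \right)} = \left(-1 + u\right)^{2} \left(8 + 3\right) = \left(-1 + u\right)^{2} \cdot 11 = 11 \left(-1 + u\right)^{2}$)
$\frac{g{\left(337,514 \right)}}{-246986} + \frac{k}{295215} = \frac{11 \left(-1 + 514\right)^{2}}{-246986} + \frac{430831}{898149 \cdot 295215} = 11 \cdot 513^{2} \left(- \frac{1}{246986}\right) + \frac{430831}{898149} \cdot \frac{1}{295215} = 11 \cdot 263169 \left(- \frac{1}{246986}\right) + \frac{430831}{265147057035} = 2894859 \left(- \frac{1}{246986}\right) + \frac{430831}{265147057035} = - \frac{2894859}{246986} + \frac{430831}{265147057035} = - \frac{767563237972057699}{65487611028846510}$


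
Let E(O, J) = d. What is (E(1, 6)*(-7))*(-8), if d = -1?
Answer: -56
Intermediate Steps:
E(O, J) = -1
(E(1, 6)*(-7))*(-8) = -1*(-7)*(-8) = 7*(-8) = -56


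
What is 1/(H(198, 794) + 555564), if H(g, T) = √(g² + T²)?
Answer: 138891/77162672114 - √167410/154325344228 ≈ 1.7973e-6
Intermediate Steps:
H(g, T) = √(T² + g²)
1/(H(198, 794) + 555564) = 1/(√(794² + 198²) + 555564) = 1/(√(630436 + 39204) + 555564) = 1/(√669640 + 555564) = 1/(2*√167410 + 555564) = 1/(555564 + 2*√167410)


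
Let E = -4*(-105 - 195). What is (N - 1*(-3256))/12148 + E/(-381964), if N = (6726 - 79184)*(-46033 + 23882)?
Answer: 76632500354437/580012334 ≈ 1.3212e+5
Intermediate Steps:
E = 1200 (E = -4*(-300) = 1200)
N = 1605017158 (N = -72458*(-22151) = 1605017158)
(N - 1*(-3256))/12148 + E/(-381964) = (1605017158 - 1*(-3256))/12148 + 1200/(-381964) = (1605017158 + 3256)*(1/12148) + 1200*(-1/381964) = 1605020414*(1/12148) - 300/95491 = 802510207/6074 - 300/95491 = 76632500354437/580012334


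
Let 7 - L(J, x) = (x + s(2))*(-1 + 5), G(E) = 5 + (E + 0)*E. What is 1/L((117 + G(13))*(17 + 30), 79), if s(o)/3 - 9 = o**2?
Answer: -1/465 ≈ -0.0021505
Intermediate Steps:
G(E) = 5 + E**2 (G(E) = 5 + E*E = 5 + E**2)
s(o) = 27 + 3*o**2
L(J, x) = -149 - 4*x (L(J, x) = 7 - (x + (27 + 3*2**2))*(-1 + 5) = 7 - (x + (27 + 3*4))*4 = 7 - (x + (27 + 12))*4 = 7 - (x + 39)*4 = 7 - (39 + x)*4 = 7 - (156 + 4*x) = 7 + (-156 - 4*x) = -149 - 4*x)
1/L((117 + G(13))*(17 + 30), 79) = 1/(-149 - 4*79) = 1/(-149 - 316) = 1/(-465) = -1/465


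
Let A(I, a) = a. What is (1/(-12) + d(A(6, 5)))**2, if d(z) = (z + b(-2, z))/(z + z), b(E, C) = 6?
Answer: 3721/3600 ≈ 1.0336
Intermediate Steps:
d(z) = (6 + z)/(2*z) (d(z) = (z + 6)/(z + z) = (6 + z)/((2*z)) = (6 + z)*(1/(2*z)) = (6 + z)/(2*z))
(1/(-12) + d(A(6, 5)))**2 = (1/(-12) + (1/2)*(6 + 5)/5)**2 = (-1/12 + (1/2)*(1/5)*11)**2 = (-1/12 + 11/10)**2 = (61/60)**2 = 3721/3600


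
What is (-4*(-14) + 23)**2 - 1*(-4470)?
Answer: 10711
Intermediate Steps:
(-4*(-14) + 23)**2 - 1*(-4470) = (56 + 23)**2 + 4470 = 79**2 + 4470 = 6241 + 4470 = 10711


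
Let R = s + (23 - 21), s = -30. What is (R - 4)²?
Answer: 1024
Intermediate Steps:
R = -28 (R = -30 + (23 - 21) = -30 + 2 = -28)
(R - 4)² = (-28 - 4)² = (-32)² = 1024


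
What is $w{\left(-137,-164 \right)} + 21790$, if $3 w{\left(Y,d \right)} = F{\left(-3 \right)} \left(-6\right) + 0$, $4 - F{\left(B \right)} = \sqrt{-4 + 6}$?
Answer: $21782 + 2 \sqrt{2} \approx 21785.0$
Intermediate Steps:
$F{\left(B \right)} = 4 - \sqrt{2}$ ($F{\left(B \right)} = 4 - \sqrt{-4 + 6} = 4 - \sqrt{2}$)
$w{\left(Y,d \right)} = -8 + 2 \sqrt{2}$ ($w{\left(Y,d \right)} = \frac{\left(4 - \sqrt{2}\right) \left(-6\right) + 0}{3} = \frac{\left(-24 + 6 \sqrt{2}\right) + 0}{3} = \frac{-24 + 6 \sqrt{2}}{3} = -8 + 2 \sqrt{2}$)
$w{\left(-137,-164 \right)} + 21790 = \left(-8 + 2 \sqrt{2}\right) + 21790 = 21782 + 2 \sqrt{2}$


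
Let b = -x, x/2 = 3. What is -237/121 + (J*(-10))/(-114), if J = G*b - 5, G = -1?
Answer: -12904/6897 ≈ -1.8710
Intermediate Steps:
x = 6 (x = 2*3 = 6)
b = -6 (b = -1*6 = -6)
J = 1 (J = -1*(-6) - 5 = 6 - 5 = 1)
-237/121 + (J*(-10))/(-114) = -237/121 + (1*(-10))/(-114) = -237*1/121 - 10*(-1/114) = -237/121 + 5/57 = -12904/6897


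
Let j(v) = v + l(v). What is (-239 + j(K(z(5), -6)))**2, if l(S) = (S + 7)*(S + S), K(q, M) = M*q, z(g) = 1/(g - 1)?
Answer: 66049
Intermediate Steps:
z(g) = 1/(-1 + g)
l(S) = 2*S*(7 + S) (l(S) = (7 + S)*(2*S) = 2*S*(7 + S))
j(v) = v + 2*v*(7 + v)
(-239 + j(K(z(5), -6)))**2 = (-239 + (-6/(-1 + 5))*(15 + 2*(-6/(-1 + 5))))**2 = (-239 + (-6/4)*(15 + 2*(-6/4)))**2 = (-239 + (-6*1/4)*(15 + 2*(-6*1/4)))**2 = (-239 - 3*(15 + 2*(-3/2))/2)**2 = (-239 - 3*(15 - 3)/2)**2 = (-239 - 3/2*12)**2 = (-239 - 18)**2 = (-257)**2 = 66049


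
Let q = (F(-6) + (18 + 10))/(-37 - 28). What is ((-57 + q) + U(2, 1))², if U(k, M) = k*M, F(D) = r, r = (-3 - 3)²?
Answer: 13242321/4225 ≈ 3134.3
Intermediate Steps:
r = 36 (r = (-6)² = 36)
F(D) = 36
U(k, M) = M*k
q = -64/65 (q = (36 + (18 + 10))/(-37 - 28) = (36 + 28)/(-65) = 64*(-1/65) = -64/65 ≈ -0.98462)
((-57 + q) + U(2, 1))² = ((-57 - 64/65) + 1*2)² = (-3769/65 + 2)² = (-3639/65)² = 13242321/4225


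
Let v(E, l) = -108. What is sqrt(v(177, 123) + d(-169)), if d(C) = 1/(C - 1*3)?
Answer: I*sqrt(798811)/86 ≈ 10.393*I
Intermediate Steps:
d(C) = 1/(-3 + C) (d(C) = 1/(C - 3) = 1/(-3 + C))
sqrt(v(177, 123) + d(-169)) = sqrt(-108 + 1/(-3 - 169)) = sqrt(-108 + 1/(-172)) = sqrt(-108 - 1/172) = sqrt(-18577/172) = I*sqrt(798811)/86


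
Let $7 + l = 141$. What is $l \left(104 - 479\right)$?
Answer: $-50250$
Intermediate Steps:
$l = 134$ ($l = -7 + 141 = 134$)
$l \left(104 - 479\right) = 134 \left(104 - 479\right) = 134 \left(-375\right) = -50250$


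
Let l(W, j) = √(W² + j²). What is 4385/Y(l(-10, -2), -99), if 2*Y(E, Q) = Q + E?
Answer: -868230/9697 - 17540*√26/9697 ≈ -98.759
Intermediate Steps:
Y(E, Q) = E/2 + Q/2 (Y(E, Q) = (Q + E)/2 = (E + Q)/2 = E/2 + Q/2)
4385/Y(l(-10, -2), -99) = 4385/(√((-10)² + (-2)²)/2 + (½)*(-99)) = 4385/(√(100 + 4)/2 - 99/2) = 4385/(√104/2 - 99/2) = 4385/((2*√26)/2 - 99/2) = 4385/(√26 - 99/2) = 4385/(-99/2 + √26)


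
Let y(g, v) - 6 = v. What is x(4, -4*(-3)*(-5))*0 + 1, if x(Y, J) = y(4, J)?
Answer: 1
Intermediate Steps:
y(g, v) = 6 + v
x(Y, J) = 6 + J
x(4, -4*(-3)*(-5))*0 + 1 = (6 - 4*(-3)*(-5))*0 + 1 = (6 + 12*(-5))*0 + 1 = (6 - 60)*0 + 1 = -54*0 + 1 = 0 + 1 = 1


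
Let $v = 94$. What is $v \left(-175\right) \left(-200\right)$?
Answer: $3290000$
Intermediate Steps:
$v \left(-175\right) \left(-200\right) = 94 \left(-175\right) \left(-200\right) = \left(-16450\right) \left(-200\right) = 3290000$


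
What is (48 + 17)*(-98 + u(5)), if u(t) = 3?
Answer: -6175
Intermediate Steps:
(48 + 17)*(-98 + u(5)) = (48 + 17)*(-98 + 3) = 65*(-95) = -6175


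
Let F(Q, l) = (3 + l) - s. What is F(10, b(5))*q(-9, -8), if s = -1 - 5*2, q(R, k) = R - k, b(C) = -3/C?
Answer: -67/5 ≈ -13.400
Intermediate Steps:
s = -11 (s = -1 - 10 = -11)
F(Q, l) = 14 + l (F(Q, l) = (3 + l) - 1*(-11) = (3 + l) + 11 = 14 + l)
F(10, b(5))*q(-9, -8) = (14 - 3/5)*(-9 - 1*(-8)) = (14 - 3*1/5)*(-9 + 8) = (14 - 3/5)*(-1) = (67/5)*(-1) = -67/5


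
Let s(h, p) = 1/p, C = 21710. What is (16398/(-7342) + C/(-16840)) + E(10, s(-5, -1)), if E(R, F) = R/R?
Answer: -15594893/6181964 ≈ -2.5226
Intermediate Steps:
E(R, F) = 1
(16398/(-7342) + C/(-16840)) + E(10, s(-5, -1)) = (16398/(-7342) + 21710/(-16840)) + 1 = (16398*(-1/7342) + 21710*(-1/16840)) + 1 = (-8199/3671 - 2171/1684) + 1 = -21776857/6181964 + 1 = -15594893/6181964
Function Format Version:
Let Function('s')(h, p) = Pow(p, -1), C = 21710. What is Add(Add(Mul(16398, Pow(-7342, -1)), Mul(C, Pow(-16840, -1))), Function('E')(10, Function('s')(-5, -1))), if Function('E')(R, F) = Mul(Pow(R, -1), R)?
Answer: Rational(-15594893, 6181964) ≈ -2.5226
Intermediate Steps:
Function('E')(R, F) = 1
Add(Add(Mul(16398, Pow(-7342, -1)), Mul(C, Pow(-16840, -1))), Function('E')(10, Function('s')(-5, -1))) = Add(Add(Mul(16398, Pow(-7342, -1)), Mul(21710, Pow(-16840, -1))), 1) = Add(Add(Mul(16398, Rational(-1, 7342)), Mul(21710, Rational(-1, 16840))), 1) = Add(Add(Rational(-8199, 3671), Rational(-2171, 1684)), 1) = Add(Rational(-21776857, 6181964), 1) = Rational(-15594893, 6181964)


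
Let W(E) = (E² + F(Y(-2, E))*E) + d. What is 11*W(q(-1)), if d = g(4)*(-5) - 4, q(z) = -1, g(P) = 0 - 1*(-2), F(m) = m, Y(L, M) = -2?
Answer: -121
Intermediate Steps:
g(P) = 2 (g(P) = 0 + 2 = 2)
d = -14 (d = 2*(-5) - 4 = -10 - 4 = -14)
W(E) = -14 + E² - 2*E (W(E) = (E² - 2*E) - 14 = -14 + E² - 2*E)
11*W(q(-1)) = 11*(-14 + (-1)² - 2*(-1)) = 11*(-14 + 1 + 2) = 11*(-11) = -121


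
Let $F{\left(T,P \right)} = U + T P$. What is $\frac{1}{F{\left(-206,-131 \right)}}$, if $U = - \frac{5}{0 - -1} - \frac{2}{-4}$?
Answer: $\frac{2}{53963} \approx 3.7062 \cdot 10^{-5}$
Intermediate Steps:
$U = - \frac{9}{2}$ ($U = - \frac{5}{0 + 1} - - \frac{1}{2} = - \frac{5}{1} + \frac{1}{2} = \left(-5\right) 1 + \frac{1}{2} = -5 + \frac{1}{2} = - \frac{9}{2} \approx -4.5$)
$F{\left(T,P \right)} = - \frac{9}{2} + P T$ ($F{\left(T,P \right)} = - \frac{9}{2} + T P = - \frac{9}{2} + P T$)
$\frac{1}{F{\left(-206,-131 \right)}} = \frac{1}{- \frac{9}{2} - -26986} = \frac{1}{- \frac{9}{2} + 26986} = \frac{1}{\frac{53963}{2}} = \frac{2}{53963}$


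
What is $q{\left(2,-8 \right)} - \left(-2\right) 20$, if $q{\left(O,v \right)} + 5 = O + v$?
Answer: $29$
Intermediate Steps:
$q{\left(O,v \right)} = -5 + O + v$ ($q{\left(O,v \right)} = -5 + \left(O + v\right) = -5 + O + v$)
$q{\left(2,-8 \right)} - \left(-2\right) 20 = \left(-5 + 2 - 8\right) - \left(-2\right) 20 = -11 - -40 = -11 + 40 = 29$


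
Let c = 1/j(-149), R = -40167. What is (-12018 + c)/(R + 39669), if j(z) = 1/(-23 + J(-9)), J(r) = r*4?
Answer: 12077/498 ≈ 24.251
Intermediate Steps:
J(r) = 4*r
j(z) = -1/59 (j(z) = 1/(-23 + 4*(-9)) = 1/(-23 - 36) = 1/(-59) = -1/59)
c = -59 (c = 1/(-1/59) = -59)
(-12018 + c)/(R + 39669) = (-12018 - 59)/(-40167 + 39669) = -12077/(-498) = -12077*(-1/498) = 12077/498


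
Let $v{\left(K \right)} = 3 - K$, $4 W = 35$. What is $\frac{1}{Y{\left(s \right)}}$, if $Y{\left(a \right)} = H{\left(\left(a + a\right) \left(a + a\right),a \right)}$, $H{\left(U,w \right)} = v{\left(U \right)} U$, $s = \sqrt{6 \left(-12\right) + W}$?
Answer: $- \frac{1}{64768} \approx -1.544 \cdot 10^{-5}$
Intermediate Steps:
$W = \frac{35}{4}$ ($W = \frac{1}{4} \cdot 35 = \frac{35}{4} \approx 8.75$)
$s = \frac{i \sqrt{253}}{2}$ ($s = \sqrt{6 \left(-12\right) + \frac{35}{4}} = \sqrt{-72 + \frac{35}{4}} = \sqrt{- \frac{253}{4}} = \frac{i \sqrt{253}}{2} \approx 7.953 i$)
$H{\left(U,w \right)} = U \left(3 - U\right)$ ($H{\left(U,w \right)} = \left(3 - U\right) U = U \left(3 - U\right)$)
$Y{\left(a \right)} = 4 a^{2} \left(3 - 4 a^{2}\right)$ ($Y{\left(a \right)} = \left(a + a\right) \left(a + a\right) \left(3 - \left(a + a\right) \left(a + a\right)\right) = 2 a 2 a \left(3 - 2 a 2 a\right) = 4 a^{2} \left(3 - 4 a^{2}\right)$)
$\frac{1}{Y{\left(s \right)}} = \frac{1}{\left(\frac{i \sqrt{253}}{2}\right)^{2} \left(12 - 16 \left(\frac{i \sqrt{253}}{2}\right)^{2}\right)} = \frac{1}{\left(- \frac{253}{4}\right) \left(12 - -1012\right)} = \frac{1}{\left(- \frac{253}{4}\right) \left(12 + 1012\right)} = \frac{1}{\left(- \frac{253}{4}\right) 1024} = \frac{1}{-64768} = - \frac{1}{64768}$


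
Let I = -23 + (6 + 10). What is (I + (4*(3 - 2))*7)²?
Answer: 441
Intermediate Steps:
I = -7 (I = -23 + 16 = -7)
(I + (4*(3 - 2))*7)² = (-7 + (4*(3 - 2))*7)² = (-7 + (4*1)*7)² = (-7 + 4*7)² = (-7 + 28)² = 21² = 441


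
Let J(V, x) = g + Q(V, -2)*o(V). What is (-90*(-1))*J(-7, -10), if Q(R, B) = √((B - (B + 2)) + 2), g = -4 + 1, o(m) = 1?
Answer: -270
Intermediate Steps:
g = -3
Q(R, B) = 0 (Q(R, B) = √((B - (2 + B)) + 2) = √((B + (-2 - B)) + 2) = √(-2 + 2) = √0 = 0)
J(V, x) = -3 (J(V, x) = -3 + 0*1 = -3 + 0 = -3)
(-90*(-1))*J(-7, -10) = -90*(-1)*(-3) = 90*(-3) = -270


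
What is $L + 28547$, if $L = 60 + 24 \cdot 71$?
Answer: $30311$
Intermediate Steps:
$L = 1764$ ($L = 60 + 1704 = 1764$)
$L + 28547 = 1764 + 28547 = 30311$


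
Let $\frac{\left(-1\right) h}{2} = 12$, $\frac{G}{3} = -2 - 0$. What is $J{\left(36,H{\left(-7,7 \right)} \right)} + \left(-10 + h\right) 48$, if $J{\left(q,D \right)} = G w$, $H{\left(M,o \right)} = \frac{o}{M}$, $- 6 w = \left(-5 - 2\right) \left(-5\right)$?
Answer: $-1597$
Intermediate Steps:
$G = -6$ ($G = 3 \left(-2 - 0\right) = 3 \left(-2 + 0\right) = 3 \left(-2\right) = -6$)
$h = -24$ ($h = \left(-2\right) 12 = -24$)
$w = - \frac{35}{6}$ ($w = - \frac{\left(-5 - 2\right) \left(-5\right)}{6} = - \frac{\left(-7\right) \left(-5\right)}{6} = \left(- \frac{1}{6}\right) 35 = - \frac{35}{6} \approx -5.8333$)
$J{\left(q,D \right)} = 35$ ($J{\left(q,D \right)} = \left(-6\right) \left(- \frac{35}{6}\right) = 35$)
$J{\left(36,H{\left(-7,7 \right)} \right)} + \left(-10 + h\right) 48 = 35 + \left(-10 - 24\right) 48 = 35 - 1632 = -1597$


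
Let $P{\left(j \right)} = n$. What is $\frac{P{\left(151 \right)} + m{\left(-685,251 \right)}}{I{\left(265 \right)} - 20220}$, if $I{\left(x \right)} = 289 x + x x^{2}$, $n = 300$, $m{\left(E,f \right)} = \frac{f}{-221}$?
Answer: $\frac{66049}{4125183790} \approx 1.6011 \cdot 10^{-5}$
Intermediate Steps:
$m{\left(E,f \right)} = - \frac{f}{221}$ ($m{\left(E,f \right)} = f \left(- \frac{1}{221}\right) = - \frac{f}{221}$)
$P{\left(j \right)} = 300$
$I{\left(x \right)} = x^{3} + 289 x$ ($I{\left(x \right)} = 289 x + x^{3} = x^{3} + 289 x$)
$\frac{P{\left(151 \right)} + m{\left(-685,251 \right)}}{I{\left(265 \right)} - 20220} = \frac{300 - \frac{251}{221}}{265 \left(289 + 265^{2}\right) - 20220} = \frac{300 - \frac{251}{221}}{265 \left(289 + 70225\right) - 20220} = \frac{66049}{221 \left(265 \cdot 70514 - 20220\right)} = \frac{66049}{221 \left(18686210 - 20220\right)} = \frac{66049}{221 \cdot 18665990} = \frac{66049}{221} \cdot \frac{1}{18665990} = \frac{66049}{4125183790}$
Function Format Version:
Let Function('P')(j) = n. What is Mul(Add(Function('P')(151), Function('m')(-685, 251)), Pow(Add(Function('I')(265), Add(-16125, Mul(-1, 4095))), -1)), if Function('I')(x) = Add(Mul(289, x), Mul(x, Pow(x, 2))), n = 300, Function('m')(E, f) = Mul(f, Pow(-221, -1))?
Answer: Rational(66049, 4125183790) ≈ 1.6011e-5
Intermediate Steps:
Function('m')(E, f) = Mul(Rational(-1, 221), f) (Function('m')(E, f) = Mul(f, Rational(-1, 221)) = Mul(Rational(-1, 221), f))
Function('P')(j) = 300
Function('I')(x) = Add(Pow(x, 3), Mul(289, x)) (Function('I')(x) = Add(Mul(289, x), Pow(x, 3)) = Add(Pow(x, 3), Mul(289, x)))
Mul(Add(Function('P')(151), Function('m')(-685, 251)), Pow(Add(Function('I')(265), Add(-16125, Mul(-1, 4095))), -1)) = Mul(Add(300, Mul(Rational(-1, 221), 251)), Pow(Add(Mul(265, Add(289, Pow(265, 2))), Add(-16125, Mul(-1, 4095))), -1)) = Mul(Add(300, Rational(-251, 221)), Pow(Add(Mul(265, Add(289, 70225)), Add(-16125, -4095)), -1)) = Mul(Rational(66049, 221), Pow(Add(Mul(265, 70514), -20220), -1)) = Mul(Rational(66049, 221), Pow(Add(18686210, -20220), -1)) = Mul(Rational(66049, 221), Pow(18665990, -1)) = Mul(Rational(66049, 221), Rational(1, 18665990)) = Rational(66049, 4125183790)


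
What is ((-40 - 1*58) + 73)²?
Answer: 625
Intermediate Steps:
((-40 - 1*58) + 73)² = ((-40 - 58) + 73)² = (-98 + 73)² = (-25)² = 625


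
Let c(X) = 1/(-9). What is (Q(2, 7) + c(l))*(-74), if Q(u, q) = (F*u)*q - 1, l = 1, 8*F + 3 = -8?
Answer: 27121/18 ≈ 1506.7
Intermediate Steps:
F = -11/8 (F = -3/8 + (⅛)*(-8) = -3/8 - 1 = -11/8 ≈ -1.3750)
Q(u, q) = -1 - 11*q*u/8 (Q(u, q) = (-11*u/8)*q - 1 = -11*q*u/8 - 1 = -1 - 11*q*u/8)
c(X) = -⅑
(Q(2, 7) + c(l))*(-74) = ((-1 - 11/8*7*2) - ⅑)*(-74) = ((-1 - 77/4) - ⅑)*(-74) = (-81/4 - ⅑)*(-74) = -733/36*(-74) = 27121/18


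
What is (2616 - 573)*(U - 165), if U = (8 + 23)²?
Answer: 1626228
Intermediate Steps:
U = 961 (U = 31² = 961)
(2616 - 573)*(U - 165) = (2616 - 573)*(961 - 165) = 2043*796 = 1626228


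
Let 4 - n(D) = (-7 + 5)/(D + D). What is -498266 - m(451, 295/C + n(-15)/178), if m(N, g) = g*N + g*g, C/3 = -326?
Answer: -23587893706360096/47351936025 ≈ -4.9814e+5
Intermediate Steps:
n(D) = 4 + 1/D (n(D) = 4 - (-7 + 5)/(D + D) = 4 - (-2)/(2*D) = 4 - (-2)*1/(2*D) = 4 - (-1)/D = 4 + 1/D)
C = -978 (C = 3*(-326) = -978)
m(N, g) = g² + N*g (m(N, g) = N*g + g² = g² + N*g)
-498266 - m(451, 295/C + n(-15)/178) = -498266 - (295/(-978) + (4 + 1/(-15))/178)*(451 + (295/(-978) + (4 + 1/(-15))/178)) = -498266 - (295*(-1/978) + (4 - 1/15)*(1/178))*(451 + (295*(-1/978) + (4 - 1/15)*(1/178))) = -498266 - (-295/978 + (59/15)*(1/178))*(451 + (-295/978 + (59/15)*(1/178))) = -498266 - (-295/978 + 59/2670)*(451 + (-295/978 + 59/2670)) = -498266 - (-60829)*(451 - 60829/217605)/217605 = -498266 - (-60829)*98079026/(217605*217605) = -498266 - 1*(-5966049072554/47351936025) = -498266 + 5966049072554/47351936025 = -23587893706360096/47351936025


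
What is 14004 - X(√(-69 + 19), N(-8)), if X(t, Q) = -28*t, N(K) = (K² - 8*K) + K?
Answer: 14004 + 140*I*√2 ≈ 14004.0 + 197.99*I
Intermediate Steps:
N(K) = K² - 7*K
14004 - X(√(-69 + 19), N(-8)) = 14004 - (-28)*√(-69 + 19) = 14004 - (-28)*√(-50) = 14004 - (-28)*5*I*√2 = 14004 - (-140)*I*√2 = 14004 + 140*I*√2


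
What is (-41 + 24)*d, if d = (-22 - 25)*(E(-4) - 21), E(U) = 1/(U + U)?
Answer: -135031/8 ≈ -16879.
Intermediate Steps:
E(U) = 1/(2*U)
d = 7943/8 (d = (-22 - 25)*((½)/(-4) - 21) = -47*((½)*(-¼) - 21) = -47*(-⅛ - 21) = -47*(-169/8) = 7943/8 ≈ 992.88)
(-41 + 24)*d = (-41 + 24)*(7943/8) = -17*7943/8 = -135031/8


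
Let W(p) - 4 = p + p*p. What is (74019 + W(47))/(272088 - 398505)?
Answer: -76279/126417 ≈ -0.60339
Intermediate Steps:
W(p) = 4 + p + p² (W(p) = 4 + (p + p*p) = 4 + (p + p²) = 4 + p + p²)
(74019 + W(47))/(272088 - 398505) = (74019 + (4 + 47 + 47²))/(272088 - 398505) = (74019 + (4 + 47 + 2209))/(-126417) = (74019 + 2260)*(-1/126417) = 76279*(-1/126417) = -76279/126417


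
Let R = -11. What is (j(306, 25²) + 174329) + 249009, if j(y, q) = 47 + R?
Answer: 423374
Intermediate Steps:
j(y, q) = 36 (j(y, q) = 47 - 11 = 36)
(j(306, 25²) + 174329) + 249009 = (36 + 174329) + 249009 = 174365 + 249009 = 423374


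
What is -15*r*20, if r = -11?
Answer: 3300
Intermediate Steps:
-15*r*20 = -15*(-11)*20 = 165*20 = 3300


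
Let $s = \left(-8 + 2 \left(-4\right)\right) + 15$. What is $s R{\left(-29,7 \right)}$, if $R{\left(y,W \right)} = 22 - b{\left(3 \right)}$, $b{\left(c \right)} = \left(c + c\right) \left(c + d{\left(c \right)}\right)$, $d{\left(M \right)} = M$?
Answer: $14$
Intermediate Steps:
$b{\left(c \right)} = 4 c^{2}$ ($b{\left(c \right)} = \left(c + c\right) \left(c + c\right) = 2 c 2 c = 4 c^{2}$)
$R{\left(y,W \right)} = -14$ ($R{\left(y,W \right)} = 22 - 4 \cdot 3^{2} = 22 - 4 \cdot 9 = 22 - 36 = -14$)
$s = -1$ ($s = \left(-8 - 8\right) + 15 = -16 + 15 = -1$)
$s R{\left(-29,7 \right)} = \left(-1\right) \left(-14\right) = 14$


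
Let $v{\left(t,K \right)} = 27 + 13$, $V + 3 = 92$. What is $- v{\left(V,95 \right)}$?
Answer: $-40$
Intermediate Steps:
$V = 89$ ($V = -3 + 92 = 89$)
$v{\left(t,K \right)} = 40$
$- v{\left(V,95 \right)} = \left(-1\right) 40 = -40$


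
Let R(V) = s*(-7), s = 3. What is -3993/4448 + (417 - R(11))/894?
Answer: -270253/662752 ≈ -0.40777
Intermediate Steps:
R(V) = -21 (R(V) = 3*(-7) = -21)
-3993/4448 + (417 - R(11))/894 = -3993/4448 + (417 - 1*(-21))/894 = -3993*1/4448 + (417 + 21)*(1/894) = -3993/4448 + 438*(1/894) = -3993/4448 + 73/149 = -270253/662752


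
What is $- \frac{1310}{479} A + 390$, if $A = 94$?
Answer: $\frac{63670}{479} \approx 132.92$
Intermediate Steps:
$- \frac{1310}{479} A + 390 = - \frac{1310}{479} \cdot 94 + 390 = \left(-1310\right) \frac{1}{479} \cdot 94 + 390 = \left(- \frac{1310}{479}\right) 94 + 390 = - \frac{123140}{479} + 390 = \frac{63670}{479}$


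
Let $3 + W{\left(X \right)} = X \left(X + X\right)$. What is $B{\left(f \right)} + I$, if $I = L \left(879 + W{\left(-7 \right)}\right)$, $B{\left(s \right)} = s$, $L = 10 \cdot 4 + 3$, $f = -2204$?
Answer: $39678$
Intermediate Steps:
$L = 43$ ($L = 40 + 3 = 43$)
$W{\left(X \right)} = -3 + 2 X^{2}$ ($W{\left(X \right)} = -3 + X \left(X + X\right) = -3 + X 2 X = -3 + 2 X^{2}$)
$I = 41882$ ($I = 43 \left(879 - \left(3 - 2 \left(-7\right)^{2}\right)\right) = 43 \left(879 + \left(-3 + 2 \cdot 49\right)\right) = 43 \left(879 + \left(-3 + 98\right)\right) = 43 \left(879 + 95\right) = 43 \cdot 974 = 41882$)
$B{\left(f \right)} + I = -2204 + 41882 = 39678$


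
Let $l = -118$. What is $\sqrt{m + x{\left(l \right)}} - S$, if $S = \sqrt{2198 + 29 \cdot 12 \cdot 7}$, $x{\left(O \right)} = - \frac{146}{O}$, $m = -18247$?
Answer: $- \sqrt{4634} + \frac{10 i \sqrt{635135}}{59} \approx -68.073 + 135.08 i$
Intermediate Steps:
$S = \sqrt{4634}$ ($S = \sqrt{2198 + 348 \cdot 7} = \sqrt{2198 + 2436} = \sqrt{4634} \approx 68.073$)
$\sqrt{m + x{\left(l \right)}} - S = \sqrt{-18247 - \frac{146}{-118}} - \sqrt{4634} = \sqrt{-18247 - - \frac{73}{59}} - \sqrt{4634} = \sqrt{-18247 + \frac{73}{59}} - \sqrt{4634} = \sqrt{- \frac{1076500}{59}} - \sqrt{4634} = \frac{10 i \sqrt{635135}}{59} - \sqrt{4634} = - \sqrt{4634} + \frac{10 i \sqrt{635135}}{59}$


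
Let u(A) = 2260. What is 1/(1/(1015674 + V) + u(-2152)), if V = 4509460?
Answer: 5525134/12486802841 ≈ 0.00044248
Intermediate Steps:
1/(1/(1015674 + V) + u(-2152)) = 1/(1/(1015674 + 4509460) + 2260) = 1/(1/5525134 + 2260) = 1/(12486802841/5525134) = 5525134/12486802841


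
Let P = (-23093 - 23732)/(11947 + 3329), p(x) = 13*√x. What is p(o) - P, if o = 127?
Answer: 46825/15276 + 13*√127 ≈ 149.57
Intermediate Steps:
P = -46825/15276 ≈ -3.0653
p(o) - P = 13*√127 - 1*(-46825/15276) = 13*√127 + 46825/15276 = 46825/15276 + 13*√127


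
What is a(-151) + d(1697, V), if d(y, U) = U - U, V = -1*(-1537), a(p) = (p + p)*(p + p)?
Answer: 91204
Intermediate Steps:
a(p) = 4*p**2 (a(p) = (2*p)*(2*p) = 4*p**2)
V = 1537
d(y, U) = 0
a(-151) + d(1697, V) = 4*(-151)**2 + 0 = 4*22801 + 0 = 91204 + 0 = 91204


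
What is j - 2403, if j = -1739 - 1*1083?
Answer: -5225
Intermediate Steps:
j = -2822 (j = -1739 - 1083 = -2822)
j - 2403 = -2822 - 2403 = -5225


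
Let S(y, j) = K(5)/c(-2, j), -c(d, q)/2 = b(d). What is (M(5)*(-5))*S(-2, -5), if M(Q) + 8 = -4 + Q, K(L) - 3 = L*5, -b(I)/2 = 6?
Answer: 245/6 ≈ 40.833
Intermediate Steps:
b(I) = -12 (b(I) = -2*6 = -12)
c(d, q) = 24 (c(d, q) = -2*(-12) = 24)
K(L) = 3 + 5*L (K(L) = 3 + L*5 = 3 + 5*L)
M(Q) = -12 + Q (M(Q) = -8 + (-4 + Q) = -12 + Q)
S(y, j) = 7/6 (S(y, j) = (3 + 5*5)/24 = (3 + 25)*(1/24) = 28*(1/24) = 7/6)
(M(5)*(-5))*S(-2, -5) = ((-12 + 5)*(-5))*(7/6) = -7*(-5)*(7/6) = 35*(7/6) = 245/6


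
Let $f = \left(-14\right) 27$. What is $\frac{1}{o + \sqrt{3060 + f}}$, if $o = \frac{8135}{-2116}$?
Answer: $\frac{17213660}{11942358767} + \frac{13432368 \sqrt{298}}{11942358767} \approx 0.020858$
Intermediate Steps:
$f = -378$
$o = - \frac{8135}{2116}$ ($o = 8135 \left(- \frac{1}{2116}\right) = - \frac{8135}{2116} \approx -3.8445$)
$\frac{1}{o + \sqrt{3060 + f}} = \frac{1}{- \frac{8135}{2116} + \sqrt{3060 - 378}} = \frac{1}{- \frac{8135}{2116} + \sqrt{2682}} = \frac{1}{- \frac{8135}{2116} + 3 \sqrt{298}}$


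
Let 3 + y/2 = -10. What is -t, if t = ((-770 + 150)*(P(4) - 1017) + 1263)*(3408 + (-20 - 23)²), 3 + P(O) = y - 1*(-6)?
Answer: -3396353191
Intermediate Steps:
y = -26 (y = -6 + 2*(-10) = -6 - 20 = -26)
P(O) = -23 (P(O) = -3 + (-26 - 1*(-6)) = -3 + (-26 + 6) = -3 - 20 = -23)
t = 3396353191 (t = ((-770 + 150)*(-23 - 1017) + 1263)*(3408 + (-20 - 23)²) = (-620*(-1040) + 1263)*(3408 + (-43)²) = (644800 + 1263)*(3408 + 1849) = 646063*5257 = 3396353191)
-t = -1*3396353191 = -3396353191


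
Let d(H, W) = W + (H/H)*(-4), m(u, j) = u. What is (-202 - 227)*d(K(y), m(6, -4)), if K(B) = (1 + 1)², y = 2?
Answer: -858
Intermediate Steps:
K(B) = 4 (K(B) = 2² = 4)
d(H, W) = -4 + W (d(H, W) = W + 1*(-4) = W - 4 = -4 + W)
(-202 - 227)*d(K(y), m(6, -4)) = (-202 - 227)*(-4 + 6) = -429*2 = -858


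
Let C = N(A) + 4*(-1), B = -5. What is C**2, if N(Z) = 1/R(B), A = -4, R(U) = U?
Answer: 441/25 ≈ 17.640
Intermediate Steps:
N(Z) = -1/5 (N(Z) = 1/(-5) = -1/5)
C = -21/5 (C = -1/5 + 4*(-1) = -1/5 - 4 = -21/5 ≈ -4.2000)
C**2 = (-21/5)**2 = 441/25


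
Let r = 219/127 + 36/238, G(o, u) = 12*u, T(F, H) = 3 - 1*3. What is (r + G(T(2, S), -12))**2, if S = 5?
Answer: 4613581805625/228402769 ≈ 20199.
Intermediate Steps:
T(F, H) = 0 (T(F, H) = 3 - 3 = 0)
r = 28347/15113 (r = 219*(1/127) + 36*(1/238) = 219/127 + 18/119 = 28347/15113 ≈ 1.8757)
(r + G(T(2, S), -12))**2 = (28347/15113 + 12*(-12))**2 = (28347/15113 - 144)**2 = (-2147925/15113)**2 = 4613581805625/228402769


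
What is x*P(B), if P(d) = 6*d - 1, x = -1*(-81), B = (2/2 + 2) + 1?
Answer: 1863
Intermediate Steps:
B = 4 (B = (2*(½) + 2) + 1 = (1 + 2) + 1 = 3 + 1 = 4)
x = 81
P(d) = -1 + 6*d
x*P(B) = 81*(-1 + 6*4) = 81*(-1 + 24) = 81*23 = 1863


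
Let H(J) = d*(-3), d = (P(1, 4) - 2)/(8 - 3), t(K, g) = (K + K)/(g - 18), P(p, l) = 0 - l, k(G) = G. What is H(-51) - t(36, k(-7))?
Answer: 162/25 ≈ 6.4800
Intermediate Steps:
P(p, l) = -l
t(K, g) = 2*K/(-18 + g) (t(K, g) = (2*K)/(-18 + g) = 2*K/(-18 + g))
d = -6/5 (d = (-1*4 - 2)/(8 - 3) = (-4 - 2)/5 = -6*⅕ = -6/5 ≈ -1.2000)
H(J) = 18/5 (H(J) = -6/5*(-3) = 18/5)
H(-51) - t(36, k(-7)) = 18/5 - 2*36/(-18 - 7) = 18/5 - 2*36/(-25) = 18/5 - 2*36*(-1)/25 = 18/5 - 1*(-72/25) = 18/5 + 72/25 = 162/25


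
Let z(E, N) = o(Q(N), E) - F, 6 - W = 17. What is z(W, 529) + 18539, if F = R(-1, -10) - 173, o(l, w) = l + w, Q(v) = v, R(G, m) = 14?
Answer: 19216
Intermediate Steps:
W = -11 (W = 6 - 1*17 = 6 - 17 = -11)
F = -159 (F = 14 - 173 = -159)
z(E, N) = 159 + E + N (z(E, N) = (N + E) - 1*(-159) = (E + N) + 159 = 159 + E + N)
z(W, 529) + 18539 = (159 - 11 + 529) + 18539 = 677 + 18539 = 19216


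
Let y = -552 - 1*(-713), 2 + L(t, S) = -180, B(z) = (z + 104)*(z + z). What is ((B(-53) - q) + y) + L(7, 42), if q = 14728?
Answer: -20155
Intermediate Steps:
B(z) = 2*z*(104 + z) (B(z) = (104 + z)*(2*z) = 2*z*(104 + z))
L(t, S) = -182 (L(t, S) = -2 - 180 = -182)
y = 161 (y = -552 + 713 = 161)
((B(-53) - q) + y) + L(7, 42) = ((2*(-53)*(104 - 53) - 1*14728) + 161) - 182 = ((2*(-53)*51 - 14728) + 161) - 182 = ((-5406 - 14728) + 161) - 182 = (-20134 + 161) - 182 = -19973 - 182 = -20155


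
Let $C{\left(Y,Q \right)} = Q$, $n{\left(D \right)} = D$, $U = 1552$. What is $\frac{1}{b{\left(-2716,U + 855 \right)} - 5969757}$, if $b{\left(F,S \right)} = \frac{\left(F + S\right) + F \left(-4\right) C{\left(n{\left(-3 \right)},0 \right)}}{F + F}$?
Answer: $- \frac{5432}{32427719715} \approx -1.6751 \cdot 10^{-7}$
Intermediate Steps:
$b{\left(F,S \right)} = \frac{F + S}{2 F}$ ($b{\left(F,S \right)} = \frac{\left(F + S\right) + F \left(-4\right) 0}{F + F} = \frac{\left(F + S\right) + - 4 F 0}{2 F} = \left(\left(F + S\right) + 0\right) \frac{1}{2 F} = \left(F + S\right) \frac{1}{2 F} = \frac{F + S}{2 F}$)
$\frac{1}{b{\left(-2716,U + 855 \right)} - 5969757} = \frac{1}{\frac{-2716 + \left(1552 + 855\right)}{2 \left(-2716\right)} - 5969757} = \frac{1}{\frac{1}{2} \left(- \frac{1}{2716}\right) \left(-2716 + 2407\right) - 5969757} = \frac{1}{\frac{1}{2} \left(- \frac{1}{2716}\right) \left(-309\right) - 5969757} = \frac{1}{\frac{309}{5432} - 5969757} = \frac{1}{- \frac{32427719715}{5432}} = - \frac{5432}{32427719715}$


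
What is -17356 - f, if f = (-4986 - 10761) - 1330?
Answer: -279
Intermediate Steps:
f = -17077 (f = -15747 - 1330 = -17077)
-17356 - f = -17356 - 1*(-17077) = -17356 + 17077 = -279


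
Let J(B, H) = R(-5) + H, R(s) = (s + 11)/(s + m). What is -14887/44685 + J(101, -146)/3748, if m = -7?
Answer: -124685657/334958760 ≈ -0.37224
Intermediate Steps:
R(s) = (11 + s)/(-7 + s) (R(s) = (s + 11)/(s - 7) = (11 + s)/(-7 + s))
J(B, H) = -1/2 + H (J(B, H) = (11 - 5)/(-7 - 5) + H = 6/(-12) + H = -1/12*6 + H = -1/2 + H)
-14887/44685 + J(101, -146)/3748 = -14887/44685 + (-1/2 - 146)/3748 = -14887*1/44685 - 293/2*1/3748 = -14887/44685 - 293/7496 = -124685657/334958760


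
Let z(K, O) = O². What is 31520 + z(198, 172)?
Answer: 61104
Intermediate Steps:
31520 + z(198, 172) = 31520 + 172² = 31520 + 29584 = 61104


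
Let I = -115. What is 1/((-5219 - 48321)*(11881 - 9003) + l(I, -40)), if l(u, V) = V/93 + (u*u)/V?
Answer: -744/114641807585 ≈ -6.4898e-9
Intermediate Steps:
l(u, V) = V/93 + u**2/V (l(u, V) = V*(1/93) + u**2/V = V/93 + u**2/V)
1/((-5219 - 48321)*(11881 - 9003) + l(I, -40)) = 1/((-5219 - 48321)*(11881 - 9003) + ((1/93)*(-40) + (-115)**2/(-40))) = 1/(-53540*2878 + (-40/93 - 1/40*13225)) = 1/(-154088120 + (-40/93 - 2645/8)) = 1/(-154088120 - 246305/744) = 1/(-114641807585/744) = -744/114641807585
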